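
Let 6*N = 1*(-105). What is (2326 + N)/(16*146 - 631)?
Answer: 4617/3410 ≈ 1.3540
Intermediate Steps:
N = -35/2 (N = (1*(-105))/6 = (⅙)*(-105) = -35/2 ≈ -17.500)
(2326 + N)/(16*146 - 631) = (2326 - 35/2)/(16*146 - 631) = 4617/(2*(2336 - 631)) = (4617/2)/1705 = (4617/2)*(1/1705) = 4617/3410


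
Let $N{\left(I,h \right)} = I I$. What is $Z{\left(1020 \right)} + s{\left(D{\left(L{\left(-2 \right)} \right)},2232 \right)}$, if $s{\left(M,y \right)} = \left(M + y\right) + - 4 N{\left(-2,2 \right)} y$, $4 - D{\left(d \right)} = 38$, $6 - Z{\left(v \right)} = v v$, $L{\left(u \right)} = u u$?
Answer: $-1073908$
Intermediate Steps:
$L{\left(u \right)} = u^{2}$
$N{\left(I,h \right)} = I^{2}$
$Z{\left(v \right)} = 6 - v^{2}$ ($Z{\left(v \right)} = 6 - v v = 6 - v^{2}$)
$D{\left(d \right)} = -34$ ($D{\left(d \right)} = 4 - 38 = -34$)
$s{\left(M,y \right)} = M - 15 y$ ($s{\left(M,y \right)} = \left(M + y\right) + - 4 \left(-2\right)^{2} y = \left(M + y\right) + \left(-4\right) 4 y = \left(M + y\right) - 16 y = M - 15 y$)
$Z{\left(1020 \right)} + s{\left(D{\left(L{\left(-2 \right)} \right)},2232 \right)} = \left(6 - 1020^{2}\right) - 33514 = \left(6 - 1040400\right) - 33514 = -1040394 - 33514 = -1073908$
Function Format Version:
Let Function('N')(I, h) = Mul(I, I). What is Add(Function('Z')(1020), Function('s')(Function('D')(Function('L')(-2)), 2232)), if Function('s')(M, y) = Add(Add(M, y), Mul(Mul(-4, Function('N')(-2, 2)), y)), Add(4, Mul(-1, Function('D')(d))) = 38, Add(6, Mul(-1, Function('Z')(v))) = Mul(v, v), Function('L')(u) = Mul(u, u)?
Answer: -1073908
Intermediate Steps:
Function('L')(u) = Pow(u, 2)
Function('N')(I, h) = Pow(I, 2)
Function('Z')(v) = Add(6, Mul(-1, Pow(v, 2))) (Function('Z')(v) = Add(6, Mul(-1, Mul(v, v))) = Add(6, Mul(-1, Pow(v, 2))))
Function('D')(d) = -34 (Function('D')(d) = Add(4, Mul(-1, 38)) = Add(4, -38) = -34)
Function('s')(M, y) = Add(M, Mul(-15, y)) (Function('s')(M, y) = Add(Add(M, y), Mul(Mul(-4, Pow(-2, 2)), y)) = Add(Add(M, y), Mul(Mul(-4, 4), y)) = Add(Add(M, y), Mul(-16, y)) = Add(M, Mul(-15, y)))
Add(Function('Z')(1020), Function('s')(Function('D')(Function('L')(-2)), 2232)) = Add(Add(6, Mul(-1, Pow(1020, 2))), Add(-34, Mul(-15, 2232))) = Add(Add(6, Mul(-1, 1040400)), Add(-34, -33480)) = Add(Add(6, -1040400), -33514) = Add(-1040394, -33514) = -1073908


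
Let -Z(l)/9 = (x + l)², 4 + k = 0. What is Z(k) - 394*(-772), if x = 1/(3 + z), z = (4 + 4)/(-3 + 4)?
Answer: 36787687/121 ≈ 3.0403e+5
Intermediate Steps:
z = 8 (z = 8/1 = 1*8 = 8)
k = -4 (k = -4 + 0 = -4)
x = 1/11 (x = 1/(3 + 8) = 1/11 ≈ 0.090909)
Z(l) = -9*(1/11 + l)²
Z(k) - 394*(-772) = -9*(1 + 11*(-4))²/121 - 394*(-772) = -9*(1 - 44)²/121 + 304168 = -9/121*(-43)² + 304168 = -9/121*1849 + 304168 = -16641/121 + 304168 = 36787687/121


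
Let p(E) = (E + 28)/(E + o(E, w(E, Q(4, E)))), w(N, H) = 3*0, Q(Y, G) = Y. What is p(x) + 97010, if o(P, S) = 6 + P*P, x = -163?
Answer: 854075995/8804 ≈ 97010.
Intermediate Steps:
w(N, H) = 0
o(P, S) = 6 + P**2
p(E) = (28 + E)/(6 + E + E**2) (p(E) = (E + 28)/(E + (6 + E**2)) = (28 + E)/(6 + E + E**2))
p(x) + 97010 = (28 - 163)/(6 - 163 + (-163)**2) + 97010 = -135/(6 - 163 + 26569) + 97010 = -135/26412 + 97010 = (1/26412)*(-135) + 97010 = -45/8804 + 97010 = 854075995/8804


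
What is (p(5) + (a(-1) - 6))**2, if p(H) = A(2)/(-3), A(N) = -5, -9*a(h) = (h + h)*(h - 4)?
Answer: 2401/81 ≈ 29.642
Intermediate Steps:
a(h) = -2*h*(-4 + h)/9 (a(h) = -(h + h)*(h - 4)/9 = -2*h*(-4 + h)/9)
p(H) = 5/3 (p(H) = -5/(-3) = -5*(-1/3) = 5/3)
(p(5) + (a(-1) - 6))**2 = (5/3 + ((2/9)*(-1)*(4 - 1*(-1)) - 6))**2 = (5/3 + ((2/9)*(-1)*(4 + 1) - 6))**2 = (5/3 + ((2/9)*(-1)*5 - 6))**2 = (5/3 + (-10/9 - 6))**2 = (5/3 - 64/9)**2 = (-49/9)**2 = 2401/81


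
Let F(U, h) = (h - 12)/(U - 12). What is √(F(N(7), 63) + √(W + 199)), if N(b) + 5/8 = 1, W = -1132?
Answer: √(-4216 + 961*I*√933)/31 ≈ 3.6381 + 4.198*I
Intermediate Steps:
N(b) = 3/8 (N(b) = -5/8 + 1 = 3/8)
F(U, h) = (-12 + h)/(-12 + U)
√(F(N(7), 63) + √(W + 199)) = √((-12 + 63)/(-12 + 3/8) + √(-1132 + 199)) = √(51/(-93/8) + √(-933)) = √(-8/93*51 + I*√933) = √(-136/31 + I*√933)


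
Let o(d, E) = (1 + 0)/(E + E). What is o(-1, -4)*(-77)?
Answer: 77/8 ≈ 9.6250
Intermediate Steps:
o(d, E) = 1/(2*E)
o(-1, -4)*(-77) = ((½)/(-4))*(-77) = ((½)*(-¼))*(-77) = -⅛*(-77) = 77/8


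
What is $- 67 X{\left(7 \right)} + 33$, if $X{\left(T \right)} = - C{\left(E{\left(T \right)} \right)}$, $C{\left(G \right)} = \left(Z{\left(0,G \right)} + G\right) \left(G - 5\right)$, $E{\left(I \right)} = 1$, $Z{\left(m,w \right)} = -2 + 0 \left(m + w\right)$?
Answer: $301$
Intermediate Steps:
$Z{\left(m,w \right)} = -2$ ($Z{\left(m,w \right)} = -2 + 0 = -2$)
$C{\left(G \right)} = \left(-5 + G\right) \left(-2 + G\right)$ ($C{\left(G \right)} = \left(-2 + G\right) \left(G - 5\right) = \left(-2 + G\right) \left(-5 + G\right) = \left(-5 + G\right) \left(-2 + G\right)$)
$X{\left(T \right)} = -4$ ($X{\left(T \right)} = - (10 + 1^{2} - 7) = - (10 + 1 - 7) = \left(-1\right) 4 = -4$)
$- 67 X{\left(7 \right)} + 33 = \left(-67\right) \left(-4\right) + 33 = 268 + 33 = 301$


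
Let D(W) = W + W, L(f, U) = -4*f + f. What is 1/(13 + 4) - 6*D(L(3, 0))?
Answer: 1837/17 ≈ 108.06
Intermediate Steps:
L(f, U) = -3*f
D(W) = 2*W
1/(13 + 4) - 6*D(L(3, 0)) = 1/(13 + 4) - 12*(-3*3) = 1/17 - 12*(-9) = 1/17 - 6*(-18) = 1/17 + 108 = 1837/17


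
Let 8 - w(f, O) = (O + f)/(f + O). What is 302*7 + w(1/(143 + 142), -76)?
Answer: 2121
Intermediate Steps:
w(f, O) = 7 (w(f, O) = 8 - (O + f)/(f + O) = 8 - (O + f)/(O + f) = 8 - 1*1 = 8 - 1 = 7)
302*7 + w(1/(143 + 142), -76) = 302*7 + 7 = 2114 + 7 = 2121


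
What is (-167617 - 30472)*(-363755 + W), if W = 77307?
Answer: 56742197872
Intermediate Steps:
(-167617 - 30472)*(-363755 + W) = (-167617 - 30472)*(-363755 + 77307) = -198089*(-286448) = 56742197872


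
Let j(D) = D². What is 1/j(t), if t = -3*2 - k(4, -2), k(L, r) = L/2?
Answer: 1/64 ≈ 0.015625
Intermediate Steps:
k(L, r) = L/2 (k(L, r) = L*(½) = L/2)
t = -8 (t = -3*2 - 4/2 = -6 - 1*2 = -6 - 2 = -8)
1/j(t) = 1/((-8)²) = 1/64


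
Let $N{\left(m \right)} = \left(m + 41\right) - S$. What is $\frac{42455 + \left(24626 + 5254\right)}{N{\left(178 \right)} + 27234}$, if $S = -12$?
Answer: $\frac{14467}{5493} \approx 2.6337$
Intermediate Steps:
$N{\left(m \right)} = 53 + m$ ($N{\left(m \right)} = \left(m + 41\right) - -12 = \left(41 + m\right) + 12 = 53 + m$)
$\frac{42455 + \left(24626 + 5254\right)}{N{\left(178 \right)} + 27234} = \frac{42455 + \left(24626 + 5254\right)}{\left(53 + 178\right) + 27234} = \frac{42455 + 29880}{231 + 27234} = \frac{72335}{27465} = 72335 \cdot \frac{1}{27465} = \frac{14467}{5493}$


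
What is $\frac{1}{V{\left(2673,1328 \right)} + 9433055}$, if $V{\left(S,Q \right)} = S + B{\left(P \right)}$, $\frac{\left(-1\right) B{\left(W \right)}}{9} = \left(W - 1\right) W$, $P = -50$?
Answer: $\frac{1}{9412778} \approx 1.0624 \cdot 10^{-7}$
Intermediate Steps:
$B{\left(W \right)} = - 9 W \left(-1 + W\right)$ ($B{\left(W \right)} = - 9 \left(W - 1\right) W = - 9 \left(-1 + W\right) W = - 9 W \left(-1 + W\right)$)
$V{\left(S,Q \right)} = -22950 + S$ ($V{\left(S,Q \right)} = S + 9 \left(-50\right) \left(1 - -50\right) = S + 9 \left(-50\right) \left(1 + 50\right) = S + 9 \left(-50\right) 51 = S - 22950 = -22950 + S$)
$\frac{1}{V{\left(2673,1328 \right)} + 9433055} = \frac{1}{\left(-22950 + 2673\right) + 9433055} = \frac{1}{-20277 + 9433055} = \frac{1}{9412778}$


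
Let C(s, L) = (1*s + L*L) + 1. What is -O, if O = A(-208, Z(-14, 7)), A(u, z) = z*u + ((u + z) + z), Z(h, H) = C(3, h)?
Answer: 41408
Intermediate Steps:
C(s, L) = 1 + s + L² (C(s, L) = (s + L²) + 1 = 1 + s + L²)
Z(h, H) = 4 + h² (Z(h, H) = 1 + 3 + h² = 4 + h²)
A(u, z) = u + 2*z + u*z (A(u, z) = u*z + (u + 2*z) = u + 2*z + u*z)
O = -41408 (O = -208 + 2*(4 + (-14)²) - 208*(4 + (-14)²) = -208 + 2*(4 + 196) - 208*(4 + 196) = -208 + 2*200 - 208*200 = -208 + 400 - 41600 = -41408)
-O = -1*(-41408) = 41408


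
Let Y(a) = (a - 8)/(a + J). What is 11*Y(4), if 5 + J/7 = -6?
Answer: 44/73 ≈ 0.60274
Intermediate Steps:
J = -77 (J = -35 + 7*(-6) = -35 - 42 = -77)
Y(a) = (-8 + a)/(-77 + a) (Y(a) = (a - 8)/(a - 77) = (-8 + a)/(-77 + a))
11*Y(4) = 11*((-8 + 4)/(-77 + 4)) = 11*(-4/(-73)) = 11*(-1/73*(-4)) = 11*(4/73) = 44/73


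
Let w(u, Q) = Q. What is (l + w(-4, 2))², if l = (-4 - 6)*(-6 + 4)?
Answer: 484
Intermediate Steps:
l = 20 (l = -10*(-2) = 20)
(l + w(-4, 2))² = (20 + 2)² = 22² = 484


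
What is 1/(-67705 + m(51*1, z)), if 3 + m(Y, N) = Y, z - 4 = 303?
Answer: -1/67657 ≈ -1.4780e-5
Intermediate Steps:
z = 307 (z = 4 + 303 = 307)
m(Y, N) = -3 + Y
1/(-67705 + m(51*1, z)) = 1/(-67705 + (-3 + 51*1)) = 1/(-67705 + (-3 + 51)) = 1/(-67705 + 48) = 1/(-67657) = -1/67657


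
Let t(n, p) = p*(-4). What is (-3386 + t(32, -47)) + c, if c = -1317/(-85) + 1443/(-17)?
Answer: -277728/85 ≈ -3267.4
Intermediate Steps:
t(n, p) = -4*p
c = -5898/85 (c = -1317*(-1/85) + 1443*(-1/17) = 1317/85 - 1443/17 = -5898/85 ≈ -69.388)
(-3386 + t(32, -47)) + c = (-3386 - 4*(-47)) - 5898/85 = (-3386 + 188) - 5898/85 = -3198 - 5898/85 = -277728/85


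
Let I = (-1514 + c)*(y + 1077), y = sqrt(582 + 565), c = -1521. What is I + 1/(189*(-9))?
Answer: -5560050196/1701 - 3035*sqrt(1147) ≈ -3.3715e+6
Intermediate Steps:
y = sqrt(1147) ≈ 33.867
I = -3268695 - 3035*sqrt(1147) (I = (-1514 - 1521)*(sqrt(1147) + 1077) = -3035*(1077 + sqrt(1147)) = -3268695 - 3035*sqrt(1147) ≈ -3.3715e+6)
I + 1/(189*(-9)) = (-3268695 - 3035*sqrt(1147)) + 1/(189*(-9)) = (-3268695 - 3035*sqrt(1147)) + 1/(-1701) = (-3268695 - 3035*sqrt(1147)) - 1/1701 = -5560050196/1701 - 3035*sqrt(1147)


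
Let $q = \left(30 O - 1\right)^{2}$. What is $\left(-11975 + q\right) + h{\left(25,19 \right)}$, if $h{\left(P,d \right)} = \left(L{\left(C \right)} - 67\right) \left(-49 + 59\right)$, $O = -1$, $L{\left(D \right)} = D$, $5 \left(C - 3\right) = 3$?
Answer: $-11648$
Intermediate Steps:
$C = \frac{18}{5}$ ($C = 3 + \frac{1}{5} \cdot 3 = 3 + \frac{3}{5} = \frac{18}{5} \approx 3.6$)
$h{\left(P,d \right)} = -634$ ($h{\left(P,d \right)} = \left(\frac{18}{5} - 67\right) \left(-49 + 59\right) = \left(- \frac{317}{5}\right) 10 = -634$)
$q = 961$ ($q = \left(30 \left(-1\right) - 1\right)^{2} = \left(-30 - 1\right)^{2} = \left(-31\right)^{2} = 961$)
$\left(-11975 + q\right) + h{\left(25,19 \right)} = \left(-11975 + 961\right) - 634 = -11014 - 634 = -11648$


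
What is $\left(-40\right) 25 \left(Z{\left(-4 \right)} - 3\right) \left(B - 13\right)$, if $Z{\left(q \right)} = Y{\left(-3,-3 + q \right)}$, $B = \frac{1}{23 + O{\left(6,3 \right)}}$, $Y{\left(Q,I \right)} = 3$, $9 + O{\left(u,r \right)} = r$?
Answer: $0$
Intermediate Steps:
$O{\left(u,r \right)} = -9 + r$
$B = \frac{1}{17}$ ($B = \frac{1}{23 + \left(-9 + 3\right)} = \frac{1}{23 - 6} = \frac{1}{17} \approx 0.058824$)
$Z{\left(q \right)} = 3$
$\left(-40\right) 25 \left(Z{\left(-4 \right)} - 3\right) \left(B - 13\right) = \left(-40\right) 25 \left(3 - 3\right) \left(\frac{1}{17} - 13\right) = - 1000 \cdot 0 \left(- \frac{220}{17}\right) = \left(-1000\right) 0 = 0$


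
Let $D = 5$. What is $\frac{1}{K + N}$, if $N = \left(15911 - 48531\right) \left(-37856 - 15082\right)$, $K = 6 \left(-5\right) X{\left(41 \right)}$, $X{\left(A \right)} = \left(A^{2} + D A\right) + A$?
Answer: $\frac{1}{1726779750} \approx 5.7911 \cdot 10^{-10}$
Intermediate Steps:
$X{\left(A \right)} = A^{2} + 6 A$ ($X{\left(A \right)} = \left(A^{2} + 5 A\right) + A = A^{2} + 6 A$)
$K = -57810$ ($K = 6 \left(-5\right) 41 \left(6 + 41\right) = - 30 \cdot 41 \cdot 47 = \left(-30\right) 1927 = -57810$)
$N = 1726837560$ ($N = \left(-32620\right) \left(-52938\right) = 1726837560$)
$\frac{1}{K + N} = \frac{1}{-57810 + 1726837560} = \frac{1}{1726779750}$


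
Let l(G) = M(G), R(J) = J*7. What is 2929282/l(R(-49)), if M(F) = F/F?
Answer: 2929282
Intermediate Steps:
M(F) = 1
R(J) = 7*J
l(G) = 1
2929282/l(R(-49)) = 2929282/1 = 2929282*1 = 2929282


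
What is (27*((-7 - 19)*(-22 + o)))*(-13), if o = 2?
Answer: -182520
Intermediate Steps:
(27*((-7 - 19)*(-22 + o)))*(-13) = (27*((-7 - 19)*(-22 + 2)))*(-13) = (27*(-26*(-20)))*(-13) = (27*520)*(-13) = 14040*(-13) = -182520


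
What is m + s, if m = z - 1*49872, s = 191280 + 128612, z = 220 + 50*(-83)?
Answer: 266090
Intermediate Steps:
z = -3930 (z = 220 - 4150 = -3930)
s = 319892
m = -53802 (m = -3930 - 1*49872 = -3930 - 49872 = -53802)
m + s = -53802 + 319892 = 266090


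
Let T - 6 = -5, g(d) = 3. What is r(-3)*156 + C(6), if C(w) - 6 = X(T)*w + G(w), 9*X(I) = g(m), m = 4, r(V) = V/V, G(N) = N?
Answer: 170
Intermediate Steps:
r(V) = 1
T = 1 (T = 6 - 5 = 1)
X(I) = ⅓ (X(I) = (⅑)*3 = ⅓)
C(w) = 6 + 4*w/3 (C(w) = 6 + (w/3 + w) = 6 + 4*w/3)
r(-3)*156 + C(6) = 1*156 + (6 + (4/3)*6) = 156 + (6 + 8) = 156 + 14 = 170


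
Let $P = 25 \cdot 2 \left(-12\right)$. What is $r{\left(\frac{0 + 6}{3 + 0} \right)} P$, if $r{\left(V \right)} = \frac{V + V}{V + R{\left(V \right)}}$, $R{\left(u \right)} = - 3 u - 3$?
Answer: $\frac{2400}{7} \approx 342.86$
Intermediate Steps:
$R{\left(u \right)} = -3 - 3 u$
$P = -600$ ($P = 50 \left(-12\right) = -600$)
$r{\left(V \right)} = \frac{2 V}{-3 - 2 V}$ ($r{\left(V \right)} = \frac{V + V}{V - \left(3 + 3 V\right)} = \frac{2 V}{-3 - 2 V}$)
$r{\left(\frac{0 + 6}{3 + 0} \right)} P = - \frac{2 \frac{0 + 6}{3 + 0}}{3 + 2 \frac{0 + 6}{3 + 0}} \left(-600\right) = - \frac{2 \cdot \frac{6}{3}}{3 + 2 \cdot \frac{6}{3}} \left(-600\right) = - \frac{2 \cdot 6 \cdot \frac{1}{3}}{3 + 2 \cdot 6 \cdot \frac{1}{3}} \left(-600\right) = \left(-2\right) 2 \frac{1}{3 + 2 \cdot 2} \left(-600\right) = \left(-2\right) 2 \frac{1}{3 + 4} \left(-600\right) = \left(-2\right) 2 \cdot \frac{1}{7} \left(-600\right) = \left(- \frac{4}{7}\right) \left(-600\right) = \frac{2400}{7}$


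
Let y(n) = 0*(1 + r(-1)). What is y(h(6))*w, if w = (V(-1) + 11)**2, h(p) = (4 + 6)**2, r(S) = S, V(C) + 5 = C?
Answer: 0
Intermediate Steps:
V(C) = -5 + C
h(p) = 100 (h(p) = 10**2 = 100)
y(n) = 0 (y(n) = 0*(1 - 1) = 0*0 = 0)
w = 25 (w = ((-5 - 1) + 11)**2 = (-6 + 11)**2 = 5**2 = 25)
y(h(6))*w = 0*25 = 0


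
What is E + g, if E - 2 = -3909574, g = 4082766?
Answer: 173194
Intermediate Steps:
E = -3909572 (E = 2 - 3909574 = -3909572)
E + g = -3909572 + 4082766 = 173194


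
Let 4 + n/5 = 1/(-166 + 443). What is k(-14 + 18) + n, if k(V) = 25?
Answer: 1390/277 ≈ 5.0181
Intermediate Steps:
n = -5535/277 (n = -20 + 5/(-166 + 443) = -20 + 5/277 = -5535/277 ≈ -19.982)
k(-14 + 18) + n = 25 - 5535/277 = 1390/277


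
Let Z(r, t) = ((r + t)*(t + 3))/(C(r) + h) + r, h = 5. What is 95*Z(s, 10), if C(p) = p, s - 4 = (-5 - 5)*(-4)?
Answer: 271510/49 ≈ 5541.0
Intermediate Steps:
s = 44 (s = 4 + (-5 - 5)*(-4) = 4 - 10*(-4) = 4 + 40 = 44)
Z(r, t) = r + (3 + t)*(r + t)/(5 + r) (Z(r, t) = ((r + t)*(t + 3))/(r + 5) + r = ((r + t)*(3 + t))/(5 + r) + r = ((3 + t)*(r + t))/(5 + r) + r = (3 + t)*(r + t)/(5 + r) + r = r + (3 + t)*(r + t)/(5 + r))
95*Z(s, 10) = 95*((44**2 + 10**2 + 3*10 + 8*44 + 44*10)/(5 + 44)) = 95*((1936 + 100 + 30 + 352 + 440)/49) = 95*((1/49)*2858) = 95*(2858/49) = 271510/49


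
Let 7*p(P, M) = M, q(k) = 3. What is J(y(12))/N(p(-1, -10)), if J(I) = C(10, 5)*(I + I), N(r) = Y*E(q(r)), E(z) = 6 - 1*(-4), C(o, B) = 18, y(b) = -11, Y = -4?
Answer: 99/10 ≈ 9.9000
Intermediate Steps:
E(z) = 10 (E(z) = 6 + 4 = 10)
p(P, M) = M/7
N(r) = -40 (N(r) = -4*10 = -40)
J(I) = 36*I (J(I) = 18*(I + I) = 18*(2*I) = 36*I)
J(y(12))/N(p(-1, -10)) = (36*(-11))/(-40) = -396*(-1/40) = 99/10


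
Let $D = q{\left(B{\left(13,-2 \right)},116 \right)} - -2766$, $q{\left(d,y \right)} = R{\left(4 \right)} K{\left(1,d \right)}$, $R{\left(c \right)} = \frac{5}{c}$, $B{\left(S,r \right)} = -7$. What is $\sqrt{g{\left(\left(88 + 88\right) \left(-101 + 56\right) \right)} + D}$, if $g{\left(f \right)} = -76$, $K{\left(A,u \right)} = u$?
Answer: $\frac{5 \sqrt{429}}{2} \approx 51.781$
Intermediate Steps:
$q{\left(d,y \right)} = \frac{5 d}{4}$ ($q{\left(d,y \right)} = \frac{5}{4} d = 5 \cdot \frac{1}{4} d = \frac{5 d}{4}$)
$D = \frac{11029}{4}$ ($D = \frac{5}{4} \left(-7\right) - -2766 = - \frac{35}{4} + 2766 = \frac{11029}{4} \approx 2757.3$)
$\sqrt{g{\left(\left(88 + 88\right) \left(-101 + 56\right) \right)} + D} = \sqrt{-76 + \frac{11029}{4}} = \sqrt{\frac{10725}{4}} = \frac{5 \sqrt{429}}{2}$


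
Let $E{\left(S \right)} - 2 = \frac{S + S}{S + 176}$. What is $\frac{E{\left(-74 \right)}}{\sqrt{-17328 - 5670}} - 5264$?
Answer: $-5264 - \frac{14 i \sqrt{22998}}{586449} \approx -5264.0 - 0.0036203 i$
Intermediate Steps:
$E{\left(S \right)} = 2 + \frac{2 S}{176 + S}$ ($E{\left(S \right)} = 2 + \frac{S + S}{S + 176} = 2 + \frac{2 S}{176 + S}$)
$\frac{E{\left(-74 \right)}}{\sqrt{-17328 - 5670}} - 5264 = \frac{4 \frac{1}{176 - 74} \left(88 - 74\right)}{\sqrt{-17328 - 5670}} - 5264 = \frac{4 \cdot \frac{1}{102} \cdot 14}{\sqrt{-22998}} - 5264 = \frac{4 \cdot \frac{1}{102} \cdot 14}{i \sqrt{22998}} - 5264 = \frac{28 \left(- \frac{i \sqrt{22998}}{22998}\right)}{51} - 5264 = - \frac{14 i \sqrt{22998}}{586449} - 5264 = -5264 - \frac{14 i \sqrt{22998}}{586449}$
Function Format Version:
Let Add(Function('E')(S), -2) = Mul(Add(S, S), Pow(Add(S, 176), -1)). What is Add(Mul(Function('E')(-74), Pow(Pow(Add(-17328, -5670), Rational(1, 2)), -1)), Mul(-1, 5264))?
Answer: Add(-5264, Mul(Rational(-14, 586449), I, Pow(22998, Rational(1, 2)))) ≈ Add(-5264.0, Mul(-0.0036203, I))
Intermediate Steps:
Function('E')(S) = Add(2, Mul(2, S, Pow(Add(176, S), -1))) (Function('E')(S) = Add(2, Mul(Add(S, S), Pow(Add(S, 176), -1))) = Add(2, Mul(Mul(2, S), Pow(Add(176, S), -1))) = Add(2, Mul(2, S, Pow(Add(176, S), -1))))
Add(Mul(Function('E')(-74), Pow(Pow(Add(-17328, -5670), Rational(1, 2)), -1)), Mul(-1, 5264)) = Add(Mul(Mul(4, Pow(Add(176, -74), -1), Add(88, -74)), Pow(Pow(Add(-17328, -5670), Rational(1, 2)), -1)), Mul(-1, 5264)) = Add(Mul(Mul(4, Pow(102, -1), 14), Pow(Pow(-22998, Rational(1, 2)), -1)), -5264) = Add(Mul(Mul(4, Rational(1, 102), 14), Pow(Mul(I, Pow(22998, Rational(1, 2))), -1)), -5264) = Add(Mul(Rational(28, 51), Mul(Rational(-1, 22998), I, Pow(22998, Rational(1, 2)))), -5264) = Add(Mul(Rational(-14, 586449), I, Pow(22998, Rational(1, 2))), -5264) = Add(-5264, Mul(Rational(-14, 586449), I, Pow(22998, Rational(1, 2))))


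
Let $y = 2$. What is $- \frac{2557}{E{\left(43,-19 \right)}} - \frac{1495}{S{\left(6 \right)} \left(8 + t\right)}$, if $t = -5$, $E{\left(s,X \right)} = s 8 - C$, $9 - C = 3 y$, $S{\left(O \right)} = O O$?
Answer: $- \frac{785951}{36828} \approx -21.341$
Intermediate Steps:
$S{\left(O \right)} = O^{2}$
$C = 3$ ($C = 9 - 3 \cdot 2 = 9 - 6 = 3$)
$E{\left(s,X \right)} = -3 + 8 s$ ($E{\left(s,X \right)} = s 8 - 3 = 8 s - 3 = -3 + 8 s$)
$- \frac{2557}{E{\left(43,-19 \right)}} - \frac{1495}{S{\left(6 \right)} \left(8 + t\right)} = - \frac{2557}{-3 + 8 \cdot 43} - \frac{1495}{6^{2} \left(8 - 5\right)} = - \frac{2557}{-3 + 344} - \frac{1495}{36 \cdot 3} = - \frac{2557}{341} - \frac{1495}{108} = - \frac{785951}{36828}$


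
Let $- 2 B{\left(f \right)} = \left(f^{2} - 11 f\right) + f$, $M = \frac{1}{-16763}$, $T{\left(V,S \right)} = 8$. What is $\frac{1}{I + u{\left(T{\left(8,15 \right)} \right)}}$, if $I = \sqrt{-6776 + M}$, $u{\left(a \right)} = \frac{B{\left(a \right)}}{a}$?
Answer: $\frac{16763}{113602852} - \frac{i \sqrt{1904043609907}}{113602852} \approx 0.00014756 - 0.012146 i$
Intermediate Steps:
$M = - \frac{1}{16763} \approx -5.9655 \cdot 10^{-5}$
$B{\left(f \right)} = 5 f - \frac{f^{2}}{2}$ ($B{\left(f \right)} = - \frac{\left(f^{2} - 11 f\right) + f}{2} = - \frac{f^{2} - 10 f}{2} = 5 f - \frac{f^{2}}{2}$)
$u{\left(a \right)} = 5 - \frac{a}{2}$ ($u{\left(a \right)} = \frac{\frac{1}{2} a \left(10 - a\right)}{a} = 5 - \frac{a}{2}$)
$I = \frac{i \sqrt{1904043609907}}{16763}$ ($I = \sqrt{-6776 - \frac{1}{16763}} = \sqrt{- \frac{113586089}{16763}} = \frac{i \sqrt{1904043609907}}{16763} \approx 82.316 i$)
$\frac{1}{I + u{\left(T{\left(8,15 \right)} \right)}} = \frac{1}{\frac{i \sqrt{1904043609907}}{16763} + \left(5 - 4\right)} = \frac{1}{\frac{i \sqrt{1904043609907}}{16763} + 1} = \frac{1}{1 + \frac{i \sqrt{1904043609907}}{16763}}$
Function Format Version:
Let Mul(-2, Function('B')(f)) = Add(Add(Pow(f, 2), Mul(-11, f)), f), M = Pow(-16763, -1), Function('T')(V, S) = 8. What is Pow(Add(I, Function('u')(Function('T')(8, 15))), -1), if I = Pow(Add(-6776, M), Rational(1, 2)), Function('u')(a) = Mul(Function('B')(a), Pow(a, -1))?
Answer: Add(Rational(16763, 113602852), Mul(Rational(-1, 113602852), I, Pow(1904043609907, Rational(1, 2)))) ≈ Add(0.00014756, Mul(-0.012146, I))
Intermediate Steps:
M = Rational(-1, 16763) ≈ -5.9655e-5
Function('B')(f) = Add(Mul(5, f), Mul(Rational(-1, 2), Pow(f, 2))) (Function('B')(f) = Mul(Rational(-1, 2), Add(Add(Pow(f, 2), Mul(-11, f)), f)) = Mul(Rational(-1, 2), Add(Pow(f, 2), Mul(-10, f))) = Add(Mul(5, f), Mul(Rational(-1, 2), Pow(f, 2))))
Function('u')(a) = Add(5, Mul(Rational(-1, 2), a)) (Function('u')(a) = Mul(Mul(Rational(1, 2), a, Add(10, Mul(-1, a))), Pow(a, -1)) = Add(5, Mul(Rational(-1, 2), a)))
I = Mul(Rational(1, 16763), I, Pow(1904043609907, Rational(1, 2))) (I = Pow(Add(-6776, Rational(-1, 16763)), Rational(1, 2)) = Pow(Rational(-113586089, 16763), Rational(1, 2)) = Mul(Rational(1, 16763), I, Pow(1904043609907, Rational(1, 2))) ≈ Mul(82.316, I))
Pow(Add(I, Function('u')(Function('T')(8, 15))), -1) = Pow(Add(Mul(Rational(1, 16763), I, Pow(1904043609907, Rational(1, 2))), Add(5, Mul(Rational(-1, 2), 8))), -1) = Pow(Add(Mul(Rational(1, 16763), I, Pow(1904043609907, Rational(1, 2))), Add(5, -4)), -1) = Pow(Add(Mul(Rational(1, 16763), I, Pow(1904043609907, Rational(1, 2))), 1), -1) = Pow(Add(1, Mul(Rational(1, 16763), I, Pow(1904043609907, Rational(1, 2)))), -1)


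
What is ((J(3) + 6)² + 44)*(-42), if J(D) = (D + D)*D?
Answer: -26040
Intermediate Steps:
J(D) = 2*D² (J(D) = (2*D)*D = 2*D²)
((J(3) + 6)² + 44)*(-42) = ((2*3² + 6)² + 44)*(-42) = ((2*9 + 6)² + 44)*(-42) = ((18 + 6)² + 44)*(-42) = (24² + 44)*(-42) = (576 + 44)*(-42) = 620*(-42) = -26040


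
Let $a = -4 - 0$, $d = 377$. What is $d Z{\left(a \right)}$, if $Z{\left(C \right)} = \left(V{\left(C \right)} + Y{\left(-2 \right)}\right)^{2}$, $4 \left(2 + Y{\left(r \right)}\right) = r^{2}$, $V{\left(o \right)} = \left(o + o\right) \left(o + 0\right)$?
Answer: $362297$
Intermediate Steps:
$V{\left(o \right)} = 2 o^{2}$ ($V{\left(o \right)} = 2 o o = 2 o^{2}$)
$a = -4$ ($a = -4 + 0 = -4$)
$Y{\left(r \right)} = -2 + \frac{r^{2}}{4}$
$Z{\left(C \right)} = \left(-1 + 2 C^{2}\right)^{2}$ ($Z{\left(C \right)} = \left(2 C^{2} - \left(2 - \frac{\left(-2\right)^{2}}{4}\right)\right)^{2} = \left(2 C^{2} + \left(-2 + \frac{1}{4} \cdot 4\right)\right)^{2} = \left(2 C^{2} + \left(-2 + 1\right)\right)^{2} = \left(2 C^{2} - 1\right)^{2} = \left(-1 + 2 C^{2}\right)^{2}$)
$d Z{\left(a \right)} = 377 \left(-1 + 2 \left(-4\right)^{2}\right)^{2} = 377 \left(-1 + 2 \cdot 16\right)^{2} = 377 \left(-1 + 32\right)^{2} = 377 \cdot 31^{2} = 377 \cdot 961 = 362297$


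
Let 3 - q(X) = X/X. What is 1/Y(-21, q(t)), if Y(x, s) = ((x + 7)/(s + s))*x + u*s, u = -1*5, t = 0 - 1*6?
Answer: 2/127 ≈ 0.015748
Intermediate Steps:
t = -6 (t = 0 - 6 = -6)
q(X) = 2 (q(X) = 3 - X/X = 3 - 1*1 = 3 - 1 = 2)
u = -5
Y(x, s) = -5*s + x*(7 + x)/(2*s) (Y(x, s) = ((x + 7)/(s + s))*x - 5*s = ((7 + x)/((2*s)))*x - 5*s = ((7 + x)*(1/(2*s)))*x - 5*s = ((7 + x)/(2*s))*x - 5*s = x*(7 + x)/(2*s) - 5*s = -5*s + x*(7 + x)/(2*s))
1/Y(-21, q(t)) = 1/((½)*((-21)² - 10*2² + 7*(-21))/2) = 1/((½)*(½)*(441 - 10*4 - 147)) = 1/((½)*(½)*(441 - 40 - 147)) = 1/((½)*(½)*254) = 1/(127/2) = 2/127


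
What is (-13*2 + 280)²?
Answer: 64516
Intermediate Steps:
(-13*2 + 280)² = (-26 + 280)² = 254² = 64516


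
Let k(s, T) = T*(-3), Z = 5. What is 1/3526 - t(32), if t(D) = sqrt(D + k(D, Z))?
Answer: 1/3526 - sqrt(17) ≈ -4.1228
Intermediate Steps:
k(s, T) = -3*T
t(D) = sqrt(-15 + D) (t(D) = sqrt(D - 3*5) = sqrt(D - 15) = sqrt(-15 + D))
1/3526 - t(32) = 1/3526 - sqrt(-15 + 32) = 1/3526 - sqrt(17)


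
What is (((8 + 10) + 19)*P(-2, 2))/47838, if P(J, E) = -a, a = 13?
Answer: -481/47838 ≈ -0.010055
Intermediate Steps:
P(J, E) = -13 (P(J, E) = -1*13 = -13)
(((8 + 10) + 19)*P(-2, 2))/47838 = (((8 + 10) + 19)*(-13))/47838 = ((18 + 19)*(-13))*(1/47838) = (37*(-13))*(1/47838) = -481*1/47838 = -481/47838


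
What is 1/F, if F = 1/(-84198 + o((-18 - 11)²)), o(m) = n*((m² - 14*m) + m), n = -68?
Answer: -47435862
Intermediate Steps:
o(m) = -68*m² + 884*m (o(m) = -68*((m² - 14*m) + m) = -68*(m² - 13*m) = -68*m² + 884*m)
F = -1/47435862 (F = 1/(-84198 + 68*(-18 - 11)²*(13 - (-18 - 11)²)) = 1/(-84198 + 68*(-29)²*(13 - 1*(-29)²)) = 1/(-84198 + 68*841*(13 - 1*841)) = 1/(-84198 + 68*841*(13 - 841)) = 1/(-84198 + 68*841*(-828)) = 1/(-84198 - 47351664) = 1/(-47435862) = -1/47435862 ≈ -2.1081e-8)
1/F = 1/(-1/47435862) = -47435862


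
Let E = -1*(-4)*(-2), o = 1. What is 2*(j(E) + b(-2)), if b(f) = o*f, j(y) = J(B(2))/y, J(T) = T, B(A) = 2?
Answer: -9/2 ≈ -4.5000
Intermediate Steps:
E = -8 (E = 4*(-2) = -8)
j(y) = 2/y
b(f) = f (b(f) = 1*f = f)
2*(j(E) + b(-2)) = 2*(2/(-8) - 2) = 2*(2*(-⅛) - 2) = 2*(-¼ - 2) = 2*(-9/4) = -9/2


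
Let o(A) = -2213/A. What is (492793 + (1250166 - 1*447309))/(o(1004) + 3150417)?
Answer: 260166520/632603291 ≈ 0.41126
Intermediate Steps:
(492793 + (1250166 - 1*447309))/(o(1004) + 3150417) = (492793 + (1250166 - 1*447309))/(-2213/1004 + 3150417) = (492793 + (1250166 - 447309))/(-2213*1/1004 + 3150417) = (492793 + 802857)/(-2213/1004 + 3150417) = 1295650/(3163016455/1004) = 1295650*(1004/3163016455) = 260166520/632603291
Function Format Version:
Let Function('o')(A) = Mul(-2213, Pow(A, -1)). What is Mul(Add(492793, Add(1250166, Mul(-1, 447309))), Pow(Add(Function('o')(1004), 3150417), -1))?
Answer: Rational(260166520, 632603291) ≈ 0.41126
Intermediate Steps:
Mul(Add(492793, Add(1250166, Mul(-1, 447309))), Pow(Add(Function('o')(1004), 3150417), -1)) = Mul(Add(492793, Add(1250166, Mul(-1, 447309))), Pow(Add(Mul(-2213, Pow(1004, -1)), 3150417), -1)) = Mul(Add(492793, Add(1250166, -447309)), Pow(Add(Mul(-2213, Rational(1, 1004)), 3150417), -1)) = Mul(Add(492793, 802857), Pow(Add(Rational(-2213, 1004), 3150417), -1)) = Mul(1295650, Pow(Rational(3163016455, 1004), -1)) = Mul(1295650, Rational(1004, 3163016455)) = Rational(260166520, 632603291)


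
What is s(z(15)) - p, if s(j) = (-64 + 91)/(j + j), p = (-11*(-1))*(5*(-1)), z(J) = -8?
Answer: 853/16 ≈ 53.313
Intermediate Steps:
p = -55 (p = 11*(-5) = -55)
s(j) = 27/(2*j) (s(j) = 27/((2*j)) = 27*(1/(2*j)) = 27/(2*j))
s(z(15)) - p = (27/2)/(-8) - 1*(-55) = (27/2)*(-1/8) + 55 = -27/16 + 55 = 853/16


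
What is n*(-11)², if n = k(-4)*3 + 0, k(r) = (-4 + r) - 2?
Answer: -3630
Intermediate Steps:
k(r) = -6 + r
n = -30 (n = (-6 - 4)*3 + 0 = -10*3 + 0 = -30 + 0 = -30)
n*(-11)² = -30*(-11)² = -30*121 = -3630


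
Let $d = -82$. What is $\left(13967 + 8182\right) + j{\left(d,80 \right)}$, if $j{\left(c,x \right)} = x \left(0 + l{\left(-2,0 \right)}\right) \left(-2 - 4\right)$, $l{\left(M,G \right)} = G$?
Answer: $22149$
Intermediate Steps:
$j{\left(c,x \right)} = 0$ ($j{\left(c,x \right)} = x \left(0 + 0\right) \left(-2 - 4\right) = x 0 \left(-6\right) = x 0 = 0$)
$\left(13967 + 8182\right) + j{\left(d,80 \right)} = \left(13967 + 8182\right) + 0 = 22149 + 0 = 22149$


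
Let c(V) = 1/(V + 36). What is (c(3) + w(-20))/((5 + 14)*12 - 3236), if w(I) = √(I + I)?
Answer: -1/117312 - I*√10/1504 ≈ -8.5243e-6 - 0.0021026*I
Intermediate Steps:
c(V) = 1/(36 + V)
w(I) = √2*√I (w(I) = √(2*I) = √2*√I)
(c(3) + w(-20))/((5 + 14)*12 - 3236) = (1/(36 + 3) + √2*√(-20))/((5 + 14)*12 - 3236) = (1/39 + √2*(2*I*√5))/(19*12 - 3236) = (1/39 + 2*I*√10)/(228 - 3236) = (1/39 + 2*I*√10)/(-3008) = (1/39 + 2*I*√10)*(-1/3008) = -1/117312 - I*√10/1504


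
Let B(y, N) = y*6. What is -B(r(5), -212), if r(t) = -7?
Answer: 42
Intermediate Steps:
B(y, N) = 6*y
-B(r(5), -212) = -6*(-7) = -1*(-42) = 42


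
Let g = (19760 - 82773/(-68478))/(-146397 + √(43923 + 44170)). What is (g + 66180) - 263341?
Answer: -96452545058577721123/489206683996216 - 451069351*√88093/489206683996216 ≈ -1.9716e+5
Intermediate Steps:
g = 451069351/(22826*(-146397 + √88093)) (g = (19760 - 82773*(-1/68478))/(-146397 + √88093) = (19760 + 27591/22826)/(-146397 + √88093) = 451069351/(22826*(-146397 + √88093)) ≈ -0.13526)
(g + 66180) - 263341 = ((-66035199778347/489206683996216 - 451069351*√88093/489206683996216) + 66180) - 263341 = (32375632311669796533/489206683996216 - 451069351*√88093/489206683996216) - 263341 = -96452545058577721123/489206683996216 - 451069351*√88093/489206683996216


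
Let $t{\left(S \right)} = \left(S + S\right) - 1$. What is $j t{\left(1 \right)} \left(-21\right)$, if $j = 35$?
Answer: $-735$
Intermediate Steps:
$t{\left(S \right)} = -1 + 2 S$ ($t{\left(S \right)} = 2 S - 1 = -1 + 2 S$)
$j t{\left(1 \right)} \left(-21\right) = 35 \left(-1 + 2 \cdot 1\right) \left(-21\right) = 35 \left(-1 + 2\right) \left(-21\right) = 35 \cdot 1 \left(-21\right) = 35 \left(-21\right) = -735$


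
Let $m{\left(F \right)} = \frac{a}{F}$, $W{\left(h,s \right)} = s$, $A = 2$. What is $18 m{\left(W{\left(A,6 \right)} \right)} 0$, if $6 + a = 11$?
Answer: $0$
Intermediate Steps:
$a = 5$ ($a = -6 + 11 = 5$)
$m{\left(F \right)} = \frac{5}{F}$
$18 m{\left(W{\left(A,6 \right)} \right)} 0 = 18 \cdot \frac{5}{6} \cdot 0 = 15 \cdot 0 = 0$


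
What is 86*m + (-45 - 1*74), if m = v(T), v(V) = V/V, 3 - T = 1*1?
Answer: -33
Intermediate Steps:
T = 2 (T = 3 - 1 = 2)
v(V) = 1
m = 1
86*m + (-45 - 1*74) = 86*1 + (-45 - 1*74) = 86 + (-45 - 74) = 86 - 119 = -33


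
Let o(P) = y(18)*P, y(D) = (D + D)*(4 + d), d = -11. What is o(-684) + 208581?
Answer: 380949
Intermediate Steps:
y(D) = -14*D (y(D) = (D + D)*(4 - 11) = (2*D)*(-7) = -14*D)
o(P) = -252*P (o(P) = (-14*18)*P = -252*P)
o(-684) + 208581 = -252*(-684) + 208581 = 172368 + 208581 = 380949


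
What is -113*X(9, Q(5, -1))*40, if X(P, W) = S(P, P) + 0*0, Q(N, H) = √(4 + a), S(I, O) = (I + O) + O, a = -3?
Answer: -122040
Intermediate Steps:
S(I, O) = I + 2*O
Q(N, H) = 1 (Q(N, H) = √(4 - 3) = √1 = 1)
X(P, W) = 3*P (X(P, W) = (P + 2*P) + 0*0 = 3*P + 0 = 3*P)
-113*X(9, Q(5, -1))*40 = -339*9*40 = -113*27*40 = -3051*40 = -122040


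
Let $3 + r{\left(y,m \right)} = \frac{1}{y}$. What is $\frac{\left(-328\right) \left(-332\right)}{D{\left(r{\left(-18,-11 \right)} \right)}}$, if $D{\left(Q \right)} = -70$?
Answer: $- \frac{54448}{35} \approx -1555.7$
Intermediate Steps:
$r{\left(y,m \right)} = -3 + \frac{1}{y}$
$\frac{\left(-328\right) \left(-332\right)}{D{\left(r{\left(-18,-11 \right)} \right)}} = \frac{\left(-328\right) \left(-332\right)}{-70} = 108896 \left(- \frac{1}{70}\right) = - \frac{54448}{35}$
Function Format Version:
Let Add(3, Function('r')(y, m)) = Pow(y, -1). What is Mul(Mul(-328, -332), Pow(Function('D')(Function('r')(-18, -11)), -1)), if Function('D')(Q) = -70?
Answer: Rational(-54448, 35) ≈ -1555.7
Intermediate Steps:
Function('r')(y, m) = Add(-3, Pow(y, -1))
Mul(Mul(-328, -332), Pow(Function('D')(Function('r')(-18, -11)), -1)) = Mul(Mul(-328, -332), Pow(-70, -1)) = Mul(108896, Rational(-1, 70)) = Rational(-54448, 35)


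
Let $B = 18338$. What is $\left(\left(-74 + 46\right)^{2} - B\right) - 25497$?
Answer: $-43051$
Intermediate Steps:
$\left(\left(-74 + 46\right)^{2} - B\right) - 25497 = \left(\left(-74 + 46\right)^{2} - 18338\right) - 25497 = \left(\left(-28\right)^{2} - 18338\right) - 25497 = \left(784 - 18338\right) - 25497 = -17554 - 25497 = -43051$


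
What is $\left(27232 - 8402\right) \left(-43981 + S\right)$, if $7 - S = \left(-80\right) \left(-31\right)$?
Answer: $-874728820$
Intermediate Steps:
$S = -2473$ ($S = 7 - \left(-80\right) \left(-31\right) = 7 - 2480 = -2473$)
$\left(27232 - 8402\right) \left(-43981 + S\right) = \left(27232 - 8402\right) \left(-43981 - 2473\right) = 18830 \left(-46454\right) = -874728820$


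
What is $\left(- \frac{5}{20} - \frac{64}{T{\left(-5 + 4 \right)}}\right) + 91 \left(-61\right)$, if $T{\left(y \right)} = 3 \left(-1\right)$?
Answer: $- \frac{66359}{12} \approx -5529.9$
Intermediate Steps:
$T{\left(y \right)} = -3$
$\left(- \frac{5}{20} - \frac{64}{T{\left(-5 + 4 \right)}}\right) + 91 \left(-61\right) = \left(- \frac{5}{20} - \frac{64}{-3}\right) + 91 \left(-61\right) = \left(\left(-5\right) \frac{1}{20} - - \frac{64}{3}\right) - 5551 = \left(- \frac{1}{4} + \frac{64}{3}\right) - 5551 = \frac{253}{12} - 5551 = - \frac{66359}{12}$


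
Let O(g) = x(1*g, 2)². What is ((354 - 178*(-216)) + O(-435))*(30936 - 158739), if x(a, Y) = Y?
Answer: -4959523218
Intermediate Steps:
O(g) = 4 (O(g) = 2² = 4)
((354 - 178*(-216)) + O(-435))*(30936 - 158739) = ((354 - 178*(-216)) + 4)*(30936 - 158739) = ((354 + 38448) + 4)*(-127803) = (38802 + 4)*(-127803) = 38806*(-127803) = -4959523218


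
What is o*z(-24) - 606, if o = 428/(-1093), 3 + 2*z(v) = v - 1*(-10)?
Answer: -658720/1093 ≈ -602.67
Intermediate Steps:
z(v) = 7/2 + v/2 (z(v) = -3/2 + (v - 1*(-10))/2 = -3/2 + (v + 10)/2 = -3/2 + (10 + v)/2 = -3/2 + (5 + v/2) = 7/2 + v/2)
o = -428/1093 (o = 428*(-1/1093) = -428/1093 ≈ -0.39158)
o*z(-24) - 606 = -428*(7/2 + (1/2)*(-24))/1093 - 606 = -428*(7/2 - 12)/1093 - 606 = -428/1093*(-17/2) - 606 = 3638/1093 - 606 = -658720/1093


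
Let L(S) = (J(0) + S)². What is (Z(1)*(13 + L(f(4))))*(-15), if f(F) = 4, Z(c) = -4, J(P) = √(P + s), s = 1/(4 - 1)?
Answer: 1760 + 160*√3 ≈ 2037.1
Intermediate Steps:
s = ⅓ (s = 1/3 = ⅓ ≈ 0.33333)
J(P) = √(⅓ + P) (J(P) = √(P + ⅓) = √(⅓ + P))
L(S) = (S + √3/3)² (L(S) = (√(3 + 9*0)/3 + S)² = (√(3 + 0)/3 + S)² = (√3/3 + S)² = (S + √3/3)²)
(Z(1)*(13 + L(f(4))))*(-15) = -4*(13 + (√3 + 3*4)²/9)*(-15) = -4*(13 + (√3 + 12)²/9)*(-15) = -4*(13 + (12 + √3)²/9)*(-15) = (-52 - 4*(12 + √3)²/9)*(-15) = 780 + 20*(12 + √3)²/3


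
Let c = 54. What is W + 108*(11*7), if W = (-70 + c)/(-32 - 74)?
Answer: 440756/53 ≈ 8316.2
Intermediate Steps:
W = 8/53 (W = (-70 + 54)/(-32 - 74) = -16/(-106) = -16*(-1/106) = 8/53 ≈ 0.15094)
W + 108*(11*7) = 8/53 + 108*(11*7) = 8/53 + 108*77 = 8/53 + 8316 = 440756/53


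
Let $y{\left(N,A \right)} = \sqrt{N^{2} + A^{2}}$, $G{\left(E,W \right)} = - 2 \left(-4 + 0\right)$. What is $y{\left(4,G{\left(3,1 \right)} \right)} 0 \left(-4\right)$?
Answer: $0$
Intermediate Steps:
$G{\left(E,W \right)} = 8$ ($G{\left(E,W \right)} = \left(-2\right) \left(-4\right) = 8$)
$y{\left(N,A \right)} = \sqrt{A^{2} + N^{2}}$
$y{\left(4,G{\left(3,1 \right)} \right)} 0 \left(-4\right) = \sqrt{8^{2} + 4^{2}} \cdot 0 \left(-4\right) = \sqrt{64 + 16} \cdot 0 \left(-4\right) = \sqrt{80} \cdot 0 \left(-4\right) = 4 \sqrt{5} \cdot 0 \left(-4\right) = 0 \left(-4\right) = 0$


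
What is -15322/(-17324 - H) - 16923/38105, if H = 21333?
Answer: -70347601/1473024985 ≈ -0.047757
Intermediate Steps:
-15322/(-17324 - H) - 16923/38105 = -15322/(-17324 - 1*21333) - 16923/38105 = -15322/(-17324 - 21333) - 16923*1/38105 = -15322/(-38657) - 16923/38105 = -15322*(-1/38657) - 16923/38105 = 15322/38657 - 16923/38105 = -70347601/1473024985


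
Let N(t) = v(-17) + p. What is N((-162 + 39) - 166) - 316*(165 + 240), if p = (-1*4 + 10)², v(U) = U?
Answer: -127961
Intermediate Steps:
p = 36 (p = (-4 + 10)² = 6² = 36)
N(t) = 19 (N(t) = -17 + 36 = 19)
N((-162 + 39) - 166) - 316*(165 + 240) = 19 - 316*(165 + 240) = 19 - 316*405 = 19 - 1*127980 = 19 - 127980 = -127961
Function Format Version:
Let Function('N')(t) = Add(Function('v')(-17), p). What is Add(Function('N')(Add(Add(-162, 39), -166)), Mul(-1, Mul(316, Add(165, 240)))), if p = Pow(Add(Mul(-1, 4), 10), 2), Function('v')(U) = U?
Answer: -127961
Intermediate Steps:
p = 36 (p = Pow(Add(-4, 10), 2) = Pow(6, 2) = 36)
Function('N')(t) = 19 (Function('N')(t) = Add(-17, 36) = 19)
Add(Function('N')(Add(Add(-162, 39), -166)), Mul(-1, Mul(316, Add(165, 240)))) = Add(19, Mul(-1, Mul(316, Add(165, 240)))) = Add(19, Mul(-1, Mul(316, 405))) = Add(19, Mul(-1, 127980)) = Add(19, -127980) = -127961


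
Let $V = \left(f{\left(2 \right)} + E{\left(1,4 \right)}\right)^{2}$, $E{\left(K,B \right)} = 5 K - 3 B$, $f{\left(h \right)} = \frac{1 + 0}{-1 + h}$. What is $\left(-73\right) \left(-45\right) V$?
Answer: $118260$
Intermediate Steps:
$f{\left(h \right)} = \frac{1}{-1 + h}$ ($f{\left(h \right)} = 1 \frac{1}{-1 + h} = \frac{1}{-1 + h}$)
$E{\left(K,B \right)} = - 3 B + 5 K$
$V = 36$ ($V = \left(\frac{1}{-1 + 2} + \left(\left(-3\right) 4 + 5 \cdot 1\right)\right)^{2} = \left(1^{-1} + \left(-12 + 5\right)\right)^{2} = \left(1 - 7\right)^{2} = \left(-6\right)^{2} = 36$)
$\left(-73\right) \left(-45\right) V = \left(-73\right) \left(-45\right) 36 = 3285 \cdot 36 = 118260$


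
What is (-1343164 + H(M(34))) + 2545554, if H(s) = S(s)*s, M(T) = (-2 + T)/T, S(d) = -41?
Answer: 20439974/17 ≈ 1.2024e+6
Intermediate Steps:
M(T) = (-2 + T)/T
H(s) = -41*s
(-1343164 + H(M(34))) + 2545554 = (-1343164 - 41*(-2 + 34)/34) + 2545554 = (-1343164 - 41*32/34) + 2545554 = (-1343164 - 41*16/17) + 2545554 = (-1343164 - 656/17) + 2545554 = -22834444/17 + 2545554 = 20439974/17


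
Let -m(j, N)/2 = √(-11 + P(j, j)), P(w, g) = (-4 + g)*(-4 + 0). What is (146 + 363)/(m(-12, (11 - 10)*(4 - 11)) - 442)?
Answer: -112489/97576 + 509*√53/97576 ≈ -1.1149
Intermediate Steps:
P(w, g) = 16 - 4*g (P(w, g) = (-4 + g)*(-4) = 16 - 4*g)
m(j, N) = -2*√(5 - 4*j) (m(j, N) = -2*√(-11 + (16 - 4*j)) = -2*√(5 - 4*j))
(146 + 363)/(m(-12, (11 - 10)*(4 - 11)) - 442) = (146 + 363)/(-2*√(5 - 4*(-12)) - 442) = 509/(-2*√(5 + 48) - 442) = 509/(-2*√53 - 442) = 509/(-442 - 2*√53)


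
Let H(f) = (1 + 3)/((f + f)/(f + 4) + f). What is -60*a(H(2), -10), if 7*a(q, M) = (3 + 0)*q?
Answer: -270/7 ≈ -38.571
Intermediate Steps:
H(f) = 4/(f + 2*f/(4 + f)) (H(f) = 4/((2*f)/(4 + f) + f) = 4/(2*f/(4 + f) + f) = 4/(f + 2*f/(4 + f)))
a(q, M) = 3*q/7 (a(q, M) = ((3 + 0)*q)/7 = (3*q)/7 = 3*q/7)
-60*a(H(2), -10) = -180*4*(4 + 2)/(2*(6 + 2))/7 = -180*4*(1/2)*6/8/7 = -180*4*(1/2)*(1/8)*6/7 = -180*3/(7*2) = -60*9/14 = -270/7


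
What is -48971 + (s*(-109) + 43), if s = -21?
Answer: -46639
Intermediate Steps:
-48971 + (s*(-109) + 43) = -48971 + (-21*(-109) + 43) = -48971 + (2289 + 43) = -48971 + 2332 = -46639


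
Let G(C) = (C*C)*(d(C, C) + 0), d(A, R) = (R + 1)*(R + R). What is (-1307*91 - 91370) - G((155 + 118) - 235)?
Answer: -4490323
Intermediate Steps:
d(A, R) = 2*R*(1 + R) (d(A, R) = (1 + R)*(2*R) = 2*R*(1 + R))
G(C) = 2*C³*(1 + C) (G(C) = (C*C)*(2*C*(1 + C) + 0) = C²*(2*C*(1 + C)) = 2*C³*(1 + C))
(-1307*91 - 91370) - G((155 + 118) - 235) = (-1307*91 - 91370) - 2*((155 + 118) - 235)³*(1 + ((155 + 118) - 235)) = (-118937 - 91370) - 2*(273 - 235)³*(1 + (273 - 235)) = -210307 - 2*38³*(1 + 38) = -210307 - 2*54872*39 = -210307 - 1*4280016 = -210307 - 4280016 = -4490323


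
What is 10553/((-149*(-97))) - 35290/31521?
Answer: -177405257/455573013 ≈ -0.38941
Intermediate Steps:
10553/((-149*(-97))) - 35290/31521 = 10553/14453 - 35290*1/31521 = 10553*(1/14453) - 35290/31521 = 10553/14453 - 35290/31521 = -177405257/455573013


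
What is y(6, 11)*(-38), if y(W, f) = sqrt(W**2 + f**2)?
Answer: -38*sqrt(157) ≈ -476.14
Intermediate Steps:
y(6, 11)*(-38) = sqrt(6**2 + 11**2)*(-38) = sqrt(36 + 121)*(-38) = sqrt(157)*(-38) = -38*sqrt(157)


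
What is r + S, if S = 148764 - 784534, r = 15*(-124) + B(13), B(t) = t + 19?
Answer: -637598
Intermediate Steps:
B(t) = 19 + t
r = -1828 (r = 15*(-124) + (19 + 13) = -1860 + 32 = -1828)
S = -635770
r + S = -1828 - 635770 = -637598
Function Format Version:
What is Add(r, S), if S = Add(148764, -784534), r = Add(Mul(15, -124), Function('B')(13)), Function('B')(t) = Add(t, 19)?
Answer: -637598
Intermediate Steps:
Function('B')(t) = Add(19, t)
r = -1828 (r = Add(Mul(15, -124), Add(19, 13)) = Add(-1860, 32) = -1828)
S = -635770
Add(r, S) = Add(-1828, -635770) = -637598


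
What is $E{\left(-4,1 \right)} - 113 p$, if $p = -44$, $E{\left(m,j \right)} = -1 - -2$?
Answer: $4973$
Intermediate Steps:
$E{\left(m,j \right)} = 1$ ($E{\left(m,j \right)} = -1 + 2 = 1$)
$E{\left(-4,1 \right)} - 113 p = 1 - -4972 = 1 + 4972 = 4973$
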